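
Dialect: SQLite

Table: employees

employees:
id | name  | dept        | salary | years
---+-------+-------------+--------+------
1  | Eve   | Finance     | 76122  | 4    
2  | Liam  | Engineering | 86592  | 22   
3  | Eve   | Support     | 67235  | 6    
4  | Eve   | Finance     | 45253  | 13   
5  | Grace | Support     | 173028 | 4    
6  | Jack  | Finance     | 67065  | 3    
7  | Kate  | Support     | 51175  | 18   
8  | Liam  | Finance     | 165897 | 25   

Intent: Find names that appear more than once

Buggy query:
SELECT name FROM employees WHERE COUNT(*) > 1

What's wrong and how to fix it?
Bug: WHERE can't reference COUNT(*); aggregates are computed after WHERE

Fix: GROUP BY name, then filter groups with HAVING COUNT(*) > 1

Corrected query:
SELECT name FROM employees GROUP BY name HAVING COUNT(*) > 1

Result:
name
----
Eve 
Liam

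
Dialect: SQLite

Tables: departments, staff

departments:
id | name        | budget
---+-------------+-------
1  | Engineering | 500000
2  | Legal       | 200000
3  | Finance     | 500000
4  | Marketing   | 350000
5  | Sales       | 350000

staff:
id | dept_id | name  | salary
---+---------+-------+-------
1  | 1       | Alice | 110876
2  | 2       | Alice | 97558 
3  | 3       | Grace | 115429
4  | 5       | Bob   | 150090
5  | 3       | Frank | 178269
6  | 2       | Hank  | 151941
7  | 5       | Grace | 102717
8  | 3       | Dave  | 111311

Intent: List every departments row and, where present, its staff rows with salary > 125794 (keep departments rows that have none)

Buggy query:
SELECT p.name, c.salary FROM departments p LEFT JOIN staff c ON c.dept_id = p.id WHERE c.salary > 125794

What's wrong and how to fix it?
Bug: Filtering c.salary in WHERE discards the NULL rows produced by LEFT JOIN, turning it into an inner join

Fix: Put 'c.salary > 125794' in the JOIN's ON clause instead of WHERE

Corrected query:
SELECT p.name, c.salary FROM departments p LEFT JOIN staff c ON c.dept_id = p.id AND c.salary > 125794

Result:
name        | salary
------------+-------
Engineering | NULL  
Legal       | 151941
Finance     | 178269
Marketing   | NULL  
Sales       | 150090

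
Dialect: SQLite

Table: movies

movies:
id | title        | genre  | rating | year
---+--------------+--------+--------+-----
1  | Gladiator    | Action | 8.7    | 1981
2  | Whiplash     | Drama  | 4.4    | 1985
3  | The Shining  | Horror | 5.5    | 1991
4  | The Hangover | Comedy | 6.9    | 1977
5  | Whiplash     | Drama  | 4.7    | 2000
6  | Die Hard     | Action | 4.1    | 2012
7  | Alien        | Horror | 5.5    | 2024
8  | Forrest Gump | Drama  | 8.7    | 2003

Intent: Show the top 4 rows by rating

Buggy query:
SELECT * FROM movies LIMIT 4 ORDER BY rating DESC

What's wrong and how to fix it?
Bug: ORDER BY cannot follow LIMIT; LIMIT is the final clause

Fix: Sort with ORDER BY, then apply LIMIT

Corrected query:
SELECT * FROM movies ORDER BY rating DESC LIMIT 4

Result:
id | title        | genre  | rating | year
---+--------------+--------+--------+-----
1  | Gladiator    | Action | 8.7    | 1981
8  | Forrest Gump | Drama  | 8.7    | 2003
4  | The Hangover | Comedy | 6.9    | 1977
3  | The Shining  | Horror | 5.5    | 1991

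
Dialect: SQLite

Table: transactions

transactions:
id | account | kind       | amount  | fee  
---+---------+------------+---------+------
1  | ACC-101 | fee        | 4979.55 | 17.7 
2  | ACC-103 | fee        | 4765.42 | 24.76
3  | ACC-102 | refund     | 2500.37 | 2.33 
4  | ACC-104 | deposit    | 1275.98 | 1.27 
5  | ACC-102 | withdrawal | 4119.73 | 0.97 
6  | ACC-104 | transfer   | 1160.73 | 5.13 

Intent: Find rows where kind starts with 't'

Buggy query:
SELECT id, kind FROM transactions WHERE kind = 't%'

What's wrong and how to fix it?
Bug: '=' compares the literal string including the % character; pattern matching needs LIKE

Fix: Replace '=' with LIKE so 't%' is treated as a pattern

Corrected query:
SELECT id, kind FROM transactions WHERE kind LIKE 't%'

Result:
id | kind    
---+---------
6  | transfer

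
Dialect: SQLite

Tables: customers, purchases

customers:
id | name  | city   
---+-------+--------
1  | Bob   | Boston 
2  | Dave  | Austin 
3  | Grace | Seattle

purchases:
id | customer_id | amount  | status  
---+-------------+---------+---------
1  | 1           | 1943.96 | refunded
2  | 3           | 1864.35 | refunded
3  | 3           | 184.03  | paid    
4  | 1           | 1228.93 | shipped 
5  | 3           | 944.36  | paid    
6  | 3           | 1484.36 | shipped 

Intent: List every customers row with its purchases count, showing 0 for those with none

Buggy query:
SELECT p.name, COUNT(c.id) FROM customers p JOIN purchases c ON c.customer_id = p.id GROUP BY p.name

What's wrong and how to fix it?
Bug: An inner join excludes parents with zero children

Fix: Switch to LEFT JOIN to retain unmatched parent rows

Corrected query:
SELECT p.name, COUNT(c.id) FROM customers p LEFT JOIN purchases c ON c.customer_id = p.id GROUP BY p.name

Result:
name  | COUNT(c.id)
------+------------
Bob   | 2          
Dave  | 0          
Grace | 4          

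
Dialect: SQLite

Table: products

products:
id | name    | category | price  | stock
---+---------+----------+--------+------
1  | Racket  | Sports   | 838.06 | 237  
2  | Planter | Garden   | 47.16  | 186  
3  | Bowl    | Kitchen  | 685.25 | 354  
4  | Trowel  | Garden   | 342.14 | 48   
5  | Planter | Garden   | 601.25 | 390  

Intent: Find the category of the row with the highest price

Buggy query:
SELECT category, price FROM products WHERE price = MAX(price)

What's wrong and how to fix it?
Bug: WHERE is evaluated per row; an aggregate over the whole table isn't defined there

Fix: Use a subquery: WHERE price = (SELECT MAX(price) FROM products)

Corrected query:
SELECT category, price FROM products WHERE price = (SELECT MAX(price) FROM products)

Result:
category | price 
---------+-------
Sports   | 838.06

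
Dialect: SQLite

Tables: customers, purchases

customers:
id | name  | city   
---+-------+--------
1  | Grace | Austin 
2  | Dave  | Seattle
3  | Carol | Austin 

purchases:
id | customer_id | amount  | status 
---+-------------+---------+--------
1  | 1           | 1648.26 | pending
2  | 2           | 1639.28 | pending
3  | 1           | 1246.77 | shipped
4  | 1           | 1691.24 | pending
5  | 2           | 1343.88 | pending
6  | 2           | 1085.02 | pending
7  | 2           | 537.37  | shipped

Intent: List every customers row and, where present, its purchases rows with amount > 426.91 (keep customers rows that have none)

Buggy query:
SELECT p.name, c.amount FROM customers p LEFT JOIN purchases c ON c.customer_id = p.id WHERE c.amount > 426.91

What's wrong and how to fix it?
Bug: Filtering c.amount in WHERE discards the NULL rows produced by LEFT JOIN, turning it into an inner join

Fix: Put 'c.amount > 426.91' in the JOIN's ON clause instead of WHERE

Corrected query:
SELECT p.name, c.amount FROM customers p LEFT JOIN purchases c ON c.customer_id = p.id AND c.amount > 426.91

Result:
name  | amount 
------+--------
Grace | 1246.77
Grace | 1648.26
Grace | 1691.24
Dave  | 537.37 
Dave  | 1085.02
Dave  | 1343.88
Dave  | 1639.28
Carol | NULL   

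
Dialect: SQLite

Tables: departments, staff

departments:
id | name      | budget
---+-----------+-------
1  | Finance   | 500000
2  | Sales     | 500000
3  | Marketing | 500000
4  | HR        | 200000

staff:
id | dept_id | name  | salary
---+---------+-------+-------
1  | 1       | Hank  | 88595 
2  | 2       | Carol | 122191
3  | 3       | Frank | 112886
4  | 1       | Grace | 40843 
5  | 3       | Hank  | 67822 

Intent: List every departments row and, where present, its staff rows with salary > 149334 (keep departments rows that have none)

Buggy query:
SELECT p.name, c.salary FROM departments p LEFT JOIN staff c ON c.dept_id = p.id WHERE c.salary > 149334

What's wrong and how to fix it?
Bug: A WHERE condition on the right-hand table after LEFT JOIN drops unmatched parents

Fix: Put 'c.salary > 149334' in the JOIN's ON clause instead of WHERE

Corrected query:
SELECT p.name, c.salary FROM departments p LEFT JOIN staff c ON c.dept_id = p.id AND c.salary > 149334

Result:
name      | salary
----------+-------
Finance   | NULL  
Sales     | NULL  
Marketing | NULL  
HR        | NULL  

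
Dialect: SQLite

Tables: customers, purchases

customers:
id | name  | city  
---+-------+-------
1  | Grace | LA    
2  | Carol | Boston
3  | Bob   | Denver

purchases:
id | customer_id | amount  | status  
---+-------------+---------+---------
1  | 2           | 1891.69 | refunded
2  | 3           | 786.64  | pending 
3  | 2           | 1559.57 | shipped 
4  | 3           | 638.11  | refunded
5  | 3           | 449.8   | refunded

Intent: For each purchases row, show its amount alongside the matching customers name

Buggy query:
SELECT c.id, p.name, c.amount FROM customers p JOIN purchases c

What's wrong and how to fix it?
Bug: Missing join condition: each purchases row is matched to all customers rows instead of just its own

Fix: Specify the join condition linking the foreign key to the parent id

Corrected query:
SELECT c.id, p.name, c.amount FROM customers p JOIN purchases c ON c.customer_id = p.id

Result:
id | name  | amount 
---+-------+--------
1  | Carol | 1891.69
2  | Bob   | 786.64 
3  | Carol | 1559.57
4  | Bob   | 638.11 
5  | Bob   | 449.8  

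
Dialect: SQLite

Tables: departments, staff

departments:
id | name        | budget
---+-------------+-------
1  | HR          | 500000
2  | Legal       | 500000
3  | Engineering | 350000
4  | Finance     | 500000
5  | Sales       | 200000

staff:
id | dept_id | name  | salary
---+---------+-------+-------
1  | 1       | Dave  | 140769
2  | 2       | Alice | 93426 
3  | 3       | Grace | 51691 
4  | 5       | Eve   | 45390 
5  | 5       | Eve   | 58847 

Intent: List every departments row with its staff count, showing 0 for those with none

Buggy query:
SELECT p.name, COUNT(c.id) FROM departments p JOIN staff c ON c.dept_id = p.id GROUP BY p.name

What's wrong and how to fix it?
Bug: An inner join excludes parents with zero children

Fix: Switch to LEFT JOIN to retain unmatched parent rows

Corrected query:
SELECT p.name, COUNT(c.id) FROM departments p LEFT JOIN staff c ON c.dept_id = p.id GROUP BY p.name

Result:
name        | COUNT(c.id)
------------+------------
Engineering | 1          
Finance     | 0          
HR          | 1          
Legal       | 1          
Sales       | 2          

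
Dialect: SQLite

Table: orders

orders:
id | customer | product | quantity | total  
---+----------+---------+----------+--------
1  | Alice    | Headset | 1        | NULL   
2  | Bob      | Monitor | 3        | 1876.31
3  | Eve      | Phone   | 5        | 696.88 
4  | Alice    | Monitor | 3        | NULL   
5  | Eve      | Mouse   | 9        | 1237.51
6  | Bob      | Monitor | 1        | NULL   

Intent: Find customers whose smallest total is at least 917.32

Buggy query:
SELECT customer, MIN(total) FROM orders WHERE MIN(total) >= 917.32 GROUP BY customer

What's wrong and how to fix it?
Bug: MIN() in WHERE is a misuse of aggregate

Fix: Use HAVING for the per-group MIN condition

Corrected query:
SELECT customer, MIN(total) FROM orders GROUP BY customer HAVING MIN(total) >= 917.32

Result:
customer | MIN(total)
---------+-----------
Bob      | 1876.31   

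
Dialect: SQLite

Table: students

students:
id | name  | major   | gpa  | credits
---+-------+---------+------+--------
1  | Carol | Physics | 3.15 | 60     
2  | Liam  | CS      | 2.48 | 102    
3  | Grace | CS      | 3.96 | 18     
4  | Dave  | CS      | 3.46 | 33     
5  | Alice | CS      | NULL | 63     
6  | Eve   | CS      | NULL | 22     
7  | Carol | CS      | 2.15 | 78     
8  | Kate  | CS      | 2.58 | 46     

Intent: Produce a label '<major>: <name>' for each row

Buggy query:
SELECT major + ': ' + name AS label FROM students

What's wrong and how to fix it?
Bug: SQLite uses || for string concatenation; + coerces text to numbers (yielding 0)

Fix: Replace + with || to concatenate text

Corrected query:
SELECT major || ': ' || name AS label FROM students

Result:
label         
--------------
Physics: Carol
CS: Liam      
CS: Grace     
CS: Dave      
CS: Alice     
CS: Eve       
CS: Carol     
CS: Kate      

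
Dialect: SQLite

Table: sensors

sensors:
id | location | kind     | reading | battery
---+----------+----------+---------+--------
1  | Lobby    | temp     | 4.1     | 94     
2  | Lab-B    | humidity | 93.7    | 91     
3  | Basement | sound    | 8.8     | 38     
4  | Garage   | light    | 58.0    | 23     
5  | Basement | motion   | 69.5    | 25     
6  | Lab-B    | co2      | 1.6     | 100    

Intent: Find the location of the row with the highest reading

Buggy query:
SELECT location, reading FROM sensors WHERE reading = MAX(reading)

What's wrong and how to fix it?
Bug: WHERE is evaluated per row; an aggregate over the whole table isn't defined there

Fix: Use a subquery: WHERE reading = (SELECT MAX(reading) FROM sensors)

Corrected query:
SELECT location, reading FROM sensors WHERE reading = (SELECT MAX(reading) FROM sensors)

Result:
location | reading
---------+--------
Lab-B    | 93.7   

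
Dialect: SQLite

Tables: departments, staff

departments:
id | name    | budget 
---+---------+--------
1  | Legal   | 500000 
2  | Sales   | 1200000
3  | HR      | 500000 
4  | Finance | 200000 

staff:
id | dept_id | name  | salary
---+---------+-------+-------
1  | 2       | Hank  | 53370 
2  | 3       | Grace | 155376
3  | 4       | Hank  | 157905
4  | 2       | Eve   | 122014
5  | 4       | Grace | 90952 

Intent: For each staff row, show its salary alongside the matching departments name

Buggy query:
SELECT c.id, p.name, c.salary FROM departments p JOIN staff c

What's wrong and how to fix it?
Bug: Missing join condition: each staff row is matched to all departments rows instead of just its own

Fix: Add ON c.dept_id = p.id to the JOIN

Corrected query:
SELECT c.id, p.name, c.salary FROM departments p JOIN staff c ON c.dept_id = p.id

Result:
id | name    | salary
---+---------+-------
1  | Sales   | 53370 
2  | HR      | 155376
3  | Finance | 157905
4  | Sales   | 122014
5  | Finance | 90952 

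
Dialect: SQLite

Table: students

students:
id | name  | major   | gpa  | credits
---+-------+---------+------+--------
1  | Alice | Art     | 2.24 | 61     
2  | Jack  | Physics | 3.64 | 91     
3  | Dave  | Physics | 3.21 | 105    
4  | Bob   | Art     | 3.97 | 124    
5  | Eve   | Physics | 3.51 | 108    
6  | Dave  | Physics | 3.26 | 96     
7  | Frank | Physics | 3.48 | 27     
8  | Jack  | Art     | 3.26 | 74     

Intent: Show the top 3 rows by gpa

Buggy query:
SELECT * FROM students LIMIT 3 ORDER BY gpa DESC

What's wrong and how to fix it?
Bug: ORDER BY cannot follow LIMIT; LIMIT is the final clause

Fix: Sort with ORDER BY, then apply LIMIT

Corrected query:
SELECT * FROM students ORDER BY gpa DESC LIMIT 3

Result:
id | name | major   | gpa  | credits
---+------+---------+------+--------
4  | Bob  | Art     | 3.97 | 124    
2  | Jack | Physics | 3.64 | 91     
5  | Eve  | Physics | 3.51 | 108    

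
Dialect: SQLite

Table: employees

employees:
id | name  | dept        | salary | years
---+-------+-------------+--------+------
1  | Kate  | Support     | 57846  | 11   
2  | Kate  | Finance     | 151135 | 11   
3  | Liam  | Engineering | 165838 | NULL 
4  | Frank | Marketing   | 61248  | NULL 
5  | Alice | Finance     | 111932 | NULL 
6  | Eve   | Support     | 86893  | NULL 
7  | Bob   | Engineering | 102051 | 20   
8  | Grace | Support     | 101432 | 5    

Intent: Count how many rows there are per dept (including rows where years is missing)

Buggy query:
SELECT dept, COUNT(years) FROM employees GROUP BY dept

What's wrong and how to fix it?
Bug: COUNT(years) skips NULLs, so groups with missing years are undercounted

Fix: Use COUNT(*) to count all rows regardless of NULL

Corrected query:
SELECT dept, COUNT(*) FROM employees GROUP BY dept

Result:
dept        | COUNT(*)
------------+---------
Engineering | 2       
Finance     | 2       
Marketing   | 1       
Support     | 3       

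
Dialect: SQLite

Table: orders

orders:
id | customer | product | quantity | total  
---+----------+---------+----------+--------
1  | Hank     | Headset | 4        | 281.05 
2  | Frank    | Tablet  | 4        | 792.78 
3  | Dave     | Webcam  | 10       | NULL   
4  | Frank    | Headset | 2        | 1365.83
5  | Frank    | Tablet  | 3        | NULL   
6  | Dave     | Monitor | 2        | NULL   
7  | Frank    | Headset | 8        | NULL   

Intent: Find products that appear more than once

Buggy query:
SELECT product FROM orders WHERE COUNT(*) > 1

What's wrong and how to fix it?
Bug: WHERE can't reference COUNT(*); aggregates are computed after WHERE

Fix: Group first, then use HAVING for the count condition

Corrected query:
SELECT product FROM orders GROUP BY product HAVING COUNT(*) > 1

Result:
product
-------
Headset
Tablet 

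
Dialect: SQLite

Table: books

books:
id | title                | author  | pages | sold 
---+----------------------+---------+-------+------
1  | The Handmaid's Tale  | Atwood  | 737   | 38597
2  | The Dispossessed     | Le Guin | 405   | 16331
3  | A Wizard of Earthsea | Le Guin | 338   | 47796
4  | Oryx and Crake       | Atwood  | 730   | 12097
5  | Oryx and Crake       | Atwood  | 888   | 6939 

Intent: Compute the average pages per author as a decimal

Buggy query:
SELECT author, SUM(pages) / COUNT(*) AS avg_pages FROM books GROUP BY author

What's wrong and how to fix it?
Bug: Both operands are integers, so '/' performs integer division and truncates

Fix: Cast one side to REAL so the division keeps the fractional part

Corrected query:
SELECT author, SUM(pages) * 1.0 / COUNT(*) AS avg_pages FROM books GROUP BY author

Result:
author  | avg_pages
--------+----------
Atwood  | 785      
Le Guin | 371.5    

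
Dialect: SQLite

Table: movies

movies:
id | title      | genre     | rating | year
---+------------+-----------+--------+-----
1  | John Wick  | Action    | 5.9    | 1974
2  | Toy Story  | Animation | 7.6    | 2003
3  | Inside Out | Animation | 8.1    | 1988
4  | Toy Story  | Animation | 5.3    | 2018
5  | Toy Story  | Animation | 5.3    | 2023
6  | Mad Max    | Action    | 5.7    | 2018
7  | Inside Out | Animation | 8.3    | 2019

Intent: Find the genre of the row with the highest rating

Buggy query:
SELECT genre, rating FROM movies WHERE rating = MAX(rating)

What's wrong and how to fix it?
Bug: MAX(rating) is an aggregate and cannot be used directly in WHERE

Fix: Wrap MAX in a scalar subquery so WHERE compares against a single value

Corrected query:
SELECT genre, rating FROM movies WHERE rating = (SELECT MAX(rating) FROM movies)

Result:
genre     | rating
----------+-------
Animation | 8.3   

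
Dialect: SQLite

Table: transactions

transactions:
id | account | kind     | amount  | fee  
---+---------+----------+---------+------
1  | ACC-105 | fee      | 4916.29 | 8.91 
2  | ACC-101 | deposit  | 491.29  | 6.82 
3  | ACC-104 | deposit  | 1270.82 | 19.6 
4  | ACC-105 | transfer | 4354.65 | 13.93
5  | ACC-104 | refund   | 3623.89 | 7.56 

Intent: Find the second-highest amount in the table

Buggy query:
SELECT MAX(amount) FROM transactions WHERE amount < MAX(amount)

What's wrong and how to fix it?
Bug: MAX(amount) on the right of the comparison is an aggregate-in-WHERE error

Fix: Compute the overall MAX in a subquery, then take MAX of rows below it

Corrected query:
SELECT MAX(amount) FROM transactions WHERE amount < (SELECT MAX(amount) FROM transactions)

Result:
MAX(amount)
-----------
4354.65    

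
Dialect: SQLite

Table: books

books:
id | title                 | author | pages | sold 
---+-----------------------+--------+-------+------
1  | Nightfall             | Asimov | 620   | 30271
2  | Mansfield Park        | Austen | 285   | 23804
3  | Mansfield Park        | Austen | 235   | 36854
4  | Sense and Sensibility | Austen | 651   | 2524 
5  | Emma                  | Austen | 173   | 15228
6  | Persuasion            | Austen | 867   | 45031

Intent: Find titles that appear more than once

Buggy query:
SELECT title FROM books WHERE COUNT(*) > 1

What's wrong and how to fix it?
Bug: WHERE can't reference COUNT(*); aggregates are computed after WHERE

Fix: GROUP BY title, then filter groups with HAVING COUNT(*) > 1

Corrected query:
SELECT title FROM books GROUP BY title HAVING COUNT(*) > 1

Result:
title         
--------------
Mansfield Park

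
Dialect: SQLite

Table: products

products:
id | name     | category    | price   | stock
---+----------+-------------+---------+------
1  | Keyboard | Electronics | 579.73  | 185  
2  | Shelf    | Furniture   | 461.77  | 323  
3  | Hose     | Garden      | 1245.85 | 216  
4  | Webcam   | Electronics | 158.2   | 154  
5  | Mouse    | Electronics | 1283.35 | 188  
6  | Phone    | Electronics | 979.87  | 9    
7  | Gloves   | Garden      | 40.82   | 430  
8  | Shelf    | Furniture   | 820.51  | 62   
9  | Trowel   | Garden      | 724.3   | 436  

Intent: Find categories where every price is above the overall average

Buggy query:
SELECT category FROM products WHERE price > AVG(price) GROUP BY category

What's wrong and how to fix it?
Bug: AVG() is an aggregate; it can't sit directly in WHERE

Fix: Compute the overall average in a scalar subquery and compare each group's MIN against it in HAVING

Corrected query:
SELECT category FROM products GROUP BY category HAVING MIN(price) > (SELECT AVG(price) FROM products)

Result:
(no rows)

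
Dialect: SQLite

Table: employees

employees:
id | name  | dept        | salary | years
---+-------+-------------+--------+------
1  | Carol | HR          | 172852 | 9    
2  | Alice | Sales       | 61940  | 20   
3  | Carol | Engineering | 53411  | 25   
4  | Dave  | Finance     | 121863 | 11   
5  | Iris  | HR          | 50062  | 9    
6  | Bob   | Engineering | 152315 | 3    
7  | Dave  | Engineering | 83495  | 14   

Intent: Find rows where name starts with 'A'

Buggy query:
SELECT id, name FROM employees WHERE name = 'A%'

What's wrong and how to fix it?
Bug: '=' compares the literal string including the % character; pattern matching needs LIKE

Fix: Replace '=' with LIKE so 'A%' is treated as a pattern

Corrected query:
SELECT id, name FROM employees WHERE name LIKE 'A%'

Result:
id | name 
---+------
2  | Alice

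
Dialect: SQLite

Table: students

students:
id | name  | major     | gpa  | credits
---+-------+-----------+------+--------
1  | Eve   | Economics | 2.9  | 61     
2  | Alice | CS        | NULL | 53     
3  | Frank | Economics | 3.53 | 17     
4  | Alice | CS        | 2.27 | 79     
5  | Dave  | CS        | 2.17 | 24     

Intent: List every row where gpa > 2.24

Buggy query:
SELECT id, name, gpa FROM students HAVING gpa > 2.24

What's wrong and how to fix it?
Bug: This is a non-aggregate query (no GROUP BY, no aggregates), so in SQLite the HAVING clause is invalid here; a row-level condition belongs in WHERE

Fix: Use WHERE for row-level filtering

Corrected query:
SELECT id, name, gpa FROM students WHERE gpa > 2.24

Result:
id | name  | gpa 
---+-------+-----
1  | Eve   | 2.9 
3  | Frank | 3.53
4  | Alice | 2.27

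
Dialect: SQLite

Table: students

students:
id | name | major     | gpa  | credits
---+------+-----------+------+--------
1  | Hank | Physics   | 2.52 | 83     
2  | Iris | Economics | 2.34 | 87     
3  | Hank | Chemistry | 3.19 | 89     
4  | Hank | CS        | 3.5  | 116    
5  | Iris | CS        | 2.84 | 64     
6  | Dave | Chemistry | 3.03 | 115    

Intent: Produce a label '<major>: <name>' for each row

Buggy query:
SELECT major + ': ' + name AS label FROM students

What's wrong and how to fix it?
Bug: '+' is numeric addition; on text columns SQLite converts them to 0 instead of concatenating

Fix: Replace + with || to concatenate text

Corrected query:
SELECT major || ': ' || name AS label FROM students

Result:
label          
---------------
Physics: Hank  
Economics: Iris
Chemistry: Hank
CS: Hank       
CS: Iris       
Chemistry: Dave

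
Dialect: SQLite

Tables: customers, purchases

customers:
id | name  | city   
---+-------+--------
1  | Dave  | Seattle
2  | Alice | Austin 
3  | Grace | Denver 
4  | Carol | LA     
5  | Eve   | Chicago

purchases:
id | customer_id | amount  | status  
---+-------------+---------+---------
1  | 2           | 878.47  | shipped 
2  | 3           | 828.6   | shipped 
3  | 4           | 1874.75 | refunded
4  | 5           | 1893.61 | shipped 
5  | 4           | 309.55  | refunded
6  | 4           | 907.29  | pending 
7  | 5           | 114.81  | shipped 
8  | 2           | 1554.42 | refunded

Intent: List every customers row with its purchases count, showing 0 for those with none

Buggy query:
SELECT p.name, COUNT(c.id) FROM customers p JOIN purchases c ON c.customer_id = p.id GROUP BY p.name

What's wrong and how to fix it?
Bug: An inner join excludes parents with zero children

Fix: Switch to LEFT JOIN to retain unmatched parent rows

Corrected query:
SELECT p.name, COUNT(c.id) FROM customers p LEFT JOIN purchases c ON c.customer_id = p.id GROUP BY p.name

Result:
name  | COUNT(c.id)
------+------------
Alice | 2          
Carol | 3          
Dave  | 0          
Eve   | 2          
Grace | 1          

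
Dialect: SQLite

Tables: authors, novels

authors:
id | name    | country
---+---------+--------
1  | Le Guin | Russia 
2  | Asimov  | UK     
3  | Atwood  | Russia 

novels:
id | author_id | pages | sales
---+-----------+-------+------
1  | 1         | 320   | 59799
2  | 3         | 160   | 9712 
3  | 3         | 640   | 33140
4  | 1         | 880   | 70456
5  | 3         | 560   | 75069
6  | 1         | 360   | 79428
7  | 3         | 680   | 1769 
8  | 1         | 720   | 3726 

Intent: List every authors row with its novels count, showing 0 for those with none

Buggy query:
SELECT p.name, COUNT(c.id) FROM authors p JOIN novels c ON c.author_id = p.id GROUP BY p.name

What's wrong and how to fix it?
Bug: An inner join excludes parents with zero children

Fix: Use LEFT JOIN so parents without children still appear (COUNT(c.id) gives 0)

Corrected query:
SELECT p.name, COUNT(c.id) FROM authors p LEFT JOIN novels c ON c.author_id = p.id GROUP BY p.name

Result:
name    | COUNT(c.id)
--------+------------
Asimov  | 0          
Atwood  | 4          
Le Guin | 4          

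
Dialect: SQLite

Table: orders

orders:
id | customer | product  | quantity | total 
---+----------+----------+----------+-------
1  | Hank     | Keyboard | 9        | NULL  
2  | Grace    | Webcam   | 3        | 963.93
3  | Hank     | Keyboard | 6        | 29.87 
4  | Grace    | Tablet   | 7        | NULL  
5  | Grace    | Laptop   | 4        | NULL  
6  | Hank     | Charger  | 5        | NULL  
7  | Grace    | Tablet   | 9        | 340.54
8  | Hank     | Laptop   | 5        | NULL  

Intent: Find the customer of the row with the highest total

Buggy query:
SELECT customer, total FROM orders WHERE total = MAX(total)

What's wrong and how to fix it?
Bug: MAX(total) is an aggregate and cannot be used directly in WHERE

Fix: Use a subquery: WHERE total = (SELECT MAX(total) FROM orders)

Corrected query:
SELECT customer, total FROM orders WHERE total = (SELECT MAX(total) FROM orders)

Result:
customer | total 
---------+-------
Grace    | 963.93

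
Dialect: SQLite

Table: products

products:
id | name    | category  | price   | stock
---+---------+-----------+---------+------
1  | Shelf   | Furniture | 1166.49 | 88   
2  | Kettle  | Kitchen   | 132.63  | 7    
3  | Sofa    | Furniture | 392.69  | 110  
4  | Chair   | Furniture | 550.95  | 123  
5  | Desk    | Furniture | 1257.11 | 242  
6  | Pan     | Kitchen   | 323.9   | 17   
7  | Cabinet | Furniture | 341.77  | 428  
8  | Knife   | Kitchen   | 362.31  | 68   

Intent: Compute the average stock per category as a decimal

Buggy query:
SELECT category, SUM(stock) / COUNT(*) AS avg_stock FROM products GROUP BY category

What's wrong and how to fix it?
Bug: SUM(stock) and COUNT(*) are both integers; the division truncates the fractional part

Fix: Multiply by 1.0 (or CAST to REAL) to force floating-point division

Corrected query:
SELECT category, SUM(stock) * 1.0 / COUNT(*) AS avg_stock FROM products GROUP BY category

Result:
category  | avg_stock
----------+----------
Furniture | 198.2    
Kitchen   | 30.666667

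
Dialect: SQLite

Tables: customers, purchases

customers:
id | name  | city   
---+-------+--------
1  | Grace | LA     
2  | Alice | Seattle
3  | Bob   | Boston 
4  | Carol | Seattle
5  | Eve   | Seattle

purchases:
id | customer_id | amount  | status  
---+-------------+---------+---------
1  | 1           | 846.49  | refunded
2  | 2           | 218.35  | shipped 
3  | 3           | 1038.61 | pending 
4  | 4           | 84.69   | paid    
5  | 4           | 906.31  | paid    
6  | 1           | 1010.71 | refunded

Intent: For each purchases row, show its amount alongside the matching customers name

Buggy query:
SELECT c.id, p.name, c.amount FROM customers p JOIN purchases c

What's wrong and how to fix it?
Bug: Missing join condition: each purchases row is matched to all customers rows instead of just its own

Fix: Add ON c.customer_id = p.id to the JOIN

Corrected query:
SELECT c.id, p.name, c.amount FROM customers p JOIN purchases c ON c.customer_id = p.id

Result:
id | name  | amount 
---+-------+--------
1  | Grace | 846.49 
2  | Alice | 218.35 
3  | Bob   | 1038.61
4  | Carol | 84.69  
5  | Carol | 906.31 
6  | Grace | 1010.71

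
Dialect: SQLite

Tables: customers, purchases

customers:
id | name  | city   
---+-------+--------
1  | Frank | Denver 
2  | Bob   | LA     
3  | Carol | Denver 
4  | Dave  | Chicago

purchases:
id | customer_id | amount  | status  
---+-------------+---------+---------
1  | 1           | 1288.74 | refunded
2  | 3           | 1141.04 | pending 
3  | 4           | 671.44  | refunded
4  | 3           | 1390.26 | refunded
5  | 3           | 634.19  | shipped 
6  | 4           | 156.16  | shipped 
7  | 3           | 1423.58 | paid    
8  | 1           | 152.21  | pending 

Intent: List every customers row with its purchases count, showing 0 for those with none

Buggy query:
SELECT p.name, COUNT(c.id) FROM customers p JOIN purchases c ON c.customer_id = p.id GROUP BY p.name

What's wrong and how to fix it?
Bug: INNER JOIN drops customers rows that have no matching purchases rows

Fix: Use LEFT JOIN so parents without children still appear (COUNT(c.id) gives 0)

Corrected query:
SELECT p.name, COUNT(c.id) FROM customers p LEFT JOIN purchases c ON c.customer_id = p.id GROUP BY p.name

Result:
name  | COUNT(c.id)
------+------------
Bob   | 0          
Carol | 4          
Dave  | 2          
Frank | 2          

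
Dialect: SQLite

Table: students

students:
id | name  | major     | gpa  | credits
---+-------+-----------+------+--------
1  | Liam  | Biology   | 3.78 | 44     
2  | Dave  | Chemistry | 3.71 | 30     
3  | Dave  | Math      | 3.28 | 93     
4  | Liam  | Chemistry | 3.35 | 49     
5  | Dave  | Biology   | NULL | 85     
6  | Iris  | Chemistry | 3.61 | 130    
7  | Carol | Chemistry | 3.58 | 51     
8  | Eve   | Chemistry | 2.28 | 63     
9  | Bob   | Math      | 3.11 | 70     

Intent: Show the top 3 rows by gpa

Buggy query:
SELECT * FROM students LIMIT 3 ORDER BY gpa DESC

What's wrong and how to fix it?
Bug: ORDER BY cannot follow LIMIT; LIMIT is the final clause

Fix: Swap the clauses: ORDER BY first, then LIMIT

Corrected query:
SELECT * FROM students ORDER BY gpa DESC LIMIT 3

Result:
id | name | major     | gpa  | credits
---+------+-----------+------+--------
1  | Liam | Biology   | 3.78 | 44     
2  | Dave | Chemistry | 3.71 | 30     
6  | Iris | Chemistry | 3.61 | 130    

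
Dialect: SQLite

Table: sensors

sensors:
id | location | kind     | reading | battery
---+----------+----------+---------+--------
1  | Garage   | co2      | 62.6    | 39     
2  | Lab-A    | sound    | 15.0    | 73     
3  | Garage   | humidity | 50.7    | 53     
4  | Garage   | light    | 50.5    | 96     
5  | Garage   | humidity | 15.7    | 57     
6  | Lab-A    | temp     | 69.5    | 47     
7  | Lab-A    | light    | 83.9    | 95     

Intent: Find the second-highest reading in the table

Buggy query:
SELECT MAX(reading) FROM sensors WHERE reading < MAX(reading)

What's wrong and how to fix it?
Bug: The inner MAX is an aggregate inside WHERE, which is not allowed

Fix: Put the inner MAX in a scalar subquery

Corrected query:
SELECT MAX(reading) FROM sensors WHERE reading < (SELECT MAX(reading) FROM sensors)

Result:
MAX(reading)
------------
69.5        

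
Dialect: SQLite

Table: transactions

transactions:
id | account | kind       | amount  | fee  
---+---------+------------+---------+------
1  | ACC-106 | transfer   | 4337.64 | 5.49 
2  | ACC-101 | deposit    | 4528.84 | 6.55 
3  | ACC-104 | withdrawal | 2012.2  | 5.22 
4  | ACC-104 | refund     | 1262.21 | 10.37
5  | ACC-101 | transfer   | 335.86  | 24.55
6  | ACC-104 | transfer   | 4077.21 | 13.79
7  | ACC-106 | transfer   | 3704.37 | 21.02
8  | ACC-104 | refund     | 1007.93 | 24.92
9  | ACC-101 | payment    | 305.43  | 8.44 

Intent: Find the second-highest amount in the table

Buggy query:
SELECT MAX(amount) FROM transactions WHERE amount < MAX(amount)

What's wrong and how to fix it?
Bug: The inner MAX is an aggregate inside WHERE, which is not allowed

Fix: Compute the overall MAX in a subquery, then take MAX of rows below it

Corrected query:
SELECT MAX(amount) FROM transactions WHERE amount < (SELECT MAX(amount) FROM transactions)

Result:
MAX(amount)
-----------
4337.64    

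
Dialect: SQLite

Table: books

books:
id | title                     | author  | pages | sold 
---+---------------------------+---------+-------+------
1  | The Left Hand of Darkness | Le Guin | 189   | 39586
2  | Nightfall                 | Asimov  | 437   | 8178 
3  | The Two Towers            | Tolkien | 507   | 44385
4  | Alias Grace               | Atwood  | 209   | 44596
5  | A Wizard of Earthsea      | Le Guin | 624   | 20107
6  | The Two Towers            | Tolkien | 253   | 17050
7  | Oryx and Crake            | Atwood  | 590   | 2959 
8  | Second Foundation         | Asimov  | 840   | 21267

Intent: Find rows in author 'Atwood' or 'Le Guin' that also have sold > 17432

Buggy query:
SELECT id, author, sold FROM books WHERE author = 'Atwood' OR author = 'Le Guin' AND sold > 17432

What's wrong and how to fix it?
Bug: Without parentheses, AND is evaluated before OR, so the sold filter only applies to the 'Le Guin' branch

Fix: Add parentheses around the OR so the AND applies to both alternatives

Corrected query:
SELECT id, author, sold FROM books WHERE (author = 'Atwood' OR author = 'Le Guin') AND sold > 17432

Result:
id | author  | sold 
---+---------+------
1  | Le Guin | 39586
4  | Atwood  | 44596
5  | Le Guin | 20107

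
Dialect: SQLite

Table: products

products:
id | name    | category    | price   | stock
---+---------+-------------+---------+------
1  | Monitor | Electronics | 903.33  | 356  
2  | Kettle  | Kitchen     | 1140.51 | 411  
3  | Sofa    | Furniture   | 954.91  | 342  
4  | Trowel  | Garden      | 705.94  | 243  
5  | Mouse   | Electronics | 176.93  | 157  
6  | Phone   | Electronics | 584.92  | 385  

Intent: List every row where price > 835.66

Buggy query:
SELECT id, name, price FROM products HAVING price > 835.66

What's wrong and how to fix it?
Bug: HAVING filters the output of aggregation, but this query has no GROUP BY and no aggregate functions, so SQLite rejects it (HAVING clause on a non-aggregate query); the condition here is per row

Fix: Replace HAVING with WHERE since the condition applies to individual rows

Corrected query:
SELECT id, name, price FROM products WHERE price > 835.66

Result:
id | name    | price  
---+---------+--------
1  | Monitor | 903.33 
2  | Kettle  | 1140.51
3  | Sofa    | 954.91 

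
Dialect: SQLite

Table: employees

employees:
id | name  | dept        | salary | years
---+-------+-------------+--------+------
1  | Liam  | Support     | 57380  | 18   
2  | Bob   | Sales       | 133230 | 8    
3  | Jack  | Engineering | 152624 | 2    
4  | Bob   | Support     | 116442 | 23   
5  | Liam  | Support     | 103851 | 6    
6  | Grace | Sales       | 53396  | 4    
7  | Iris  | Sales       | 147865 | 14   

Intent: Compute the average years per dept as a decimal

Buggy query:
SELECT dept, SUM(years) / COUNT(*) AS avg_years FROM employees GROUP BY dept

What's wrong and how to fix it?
Bug: SUM(years) and COUNT(*) are both integers; the division truncates the fractional part

Fix: Cast one side to REAL so the division keeps the fractional part

Corrected query:
SELECT dept, SUM(years) * 1.0 / COUNT(*) AS avg_years FROM employees GROUP BY dept

Result:
dept        | avg_years
------------+----------
Engineering | 2        
Sales       | 8.666667 
Support     | 15.666667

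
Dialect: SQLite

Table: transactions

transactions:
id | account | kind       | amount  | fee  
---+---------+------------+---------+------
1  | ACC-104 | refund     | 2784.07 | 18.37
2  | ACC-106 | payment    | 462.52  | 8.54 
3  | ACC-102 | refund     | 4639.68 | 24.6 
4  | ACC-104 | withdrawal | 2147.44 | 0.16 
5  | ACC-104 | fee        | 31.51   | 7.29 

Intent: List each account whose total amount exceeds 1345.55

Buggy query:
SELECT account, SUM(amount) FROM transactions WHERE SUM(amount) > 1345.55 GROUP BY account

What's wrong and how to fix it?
Bug: Aggregate functions cannot appear in a WHERE clause

Fix: Use HAVING (which filters groups after aggregation) instead of WHERE

Corrected query:
SELECT account, SUM(amount) FROM transactions GROUP BY account HAVING SUM(amount) > 1345.55

Result:
account | SUM(amount)
--------+------------
ACC-102 | 4639.68    
ACC-104 | 4963.02    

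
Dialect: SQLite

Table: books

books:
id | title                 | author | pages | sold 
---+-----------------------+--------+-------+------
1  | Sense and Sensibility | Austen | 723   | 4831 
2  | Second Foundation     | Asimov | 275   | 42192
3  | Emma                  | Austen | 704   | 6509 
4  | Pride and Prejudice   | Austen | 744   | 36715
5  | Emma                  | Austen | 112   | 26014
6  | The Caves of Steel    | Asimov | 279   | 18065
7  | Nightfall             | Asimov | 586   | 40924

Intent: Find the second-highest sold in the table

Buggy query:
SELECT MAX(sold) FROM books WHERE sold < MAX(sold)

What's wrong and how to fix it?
Bug: The inner MAX is an aggregate inside WHERE, which is not allowed

Fix: Compute the overall MAX in a subquery, then take MAX of rows below it

Corrected query:
SELECT MAX(sold) FROM books WHERE sold < (SELECT MAX(sold) FROM books)

Result:
MAX(sold)
---------
40924    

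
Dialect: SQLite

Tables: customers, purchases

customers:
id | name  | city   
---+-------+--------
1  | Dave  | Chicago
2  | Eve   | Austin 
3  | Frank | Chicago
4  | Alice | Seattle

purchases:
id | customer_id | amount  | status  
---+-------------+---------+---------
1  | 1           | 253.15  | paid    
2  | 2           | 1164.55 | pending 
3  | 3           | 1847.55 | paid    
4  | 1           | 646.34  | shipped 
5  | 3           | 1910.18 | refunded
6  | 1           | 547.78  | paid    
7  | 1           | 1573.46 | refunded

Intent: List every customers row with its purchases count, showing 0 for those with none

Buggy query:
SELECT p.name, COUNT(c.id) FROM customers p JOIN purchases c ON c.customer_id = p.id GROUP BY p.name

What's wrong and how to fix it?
Bug: An inner join excludes parents with zero children

Fix: Switch to LEFT JOIN to retain unmatched parent rows

Corrected query:
SELECT p.name, COUNT(c.id) FROM customers p LEFT JOIN purchases c ON c.customer_id = p.id GROUP BY p.name

Result:
name  | COUNT(c.id)
------+------------
Alice | 0          
Dave  | 4          
Eve   | 1          
Frank | 2          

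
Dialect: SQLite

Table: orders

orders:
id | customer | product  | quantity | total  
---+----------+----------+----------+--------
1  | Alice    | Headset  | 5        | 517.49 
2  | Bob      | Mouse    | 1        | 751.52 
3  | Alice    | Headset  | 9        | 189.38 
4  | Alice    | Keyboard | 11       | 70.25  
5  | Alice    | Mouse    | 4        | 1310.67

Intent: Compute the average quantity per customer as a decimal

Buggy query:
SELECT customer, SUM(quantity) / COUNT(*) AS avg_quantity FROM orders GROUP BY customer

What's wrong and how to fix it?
Bug: SUM(quantity) and COUNT(*) are both integers; the division truncates the fractional part

Fix: Multiply by 1.0 (or CAST to REAL) to force floating-point division

Corrected query:
SELECT customer, SUM(quantity) * 1.0 / COUNT(*) AS avg_quantity FROM orders GROUP BY customer

Result:
customer | avg_quantity
---------+-------------
Alice    | 7.25        
Bob      | 1           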